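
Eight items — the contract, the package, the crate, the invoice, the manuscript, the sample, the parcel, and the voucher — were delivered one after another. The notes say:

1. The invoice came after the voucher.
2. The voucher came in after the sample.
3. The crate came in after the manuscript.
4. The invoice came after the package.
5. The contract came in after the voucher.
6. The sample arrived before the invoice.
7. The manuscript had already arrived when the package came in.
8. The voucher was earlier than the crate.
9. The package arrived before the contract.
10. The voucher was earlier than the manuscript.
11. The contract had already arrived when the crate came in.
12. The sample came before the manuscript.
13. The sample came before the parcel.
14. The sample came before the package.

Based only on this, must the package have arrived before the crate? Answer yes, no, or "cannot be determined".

yes

Chain the constraints: the package → the contract → the crate. Each link is directly stated, so the package comes before the crate.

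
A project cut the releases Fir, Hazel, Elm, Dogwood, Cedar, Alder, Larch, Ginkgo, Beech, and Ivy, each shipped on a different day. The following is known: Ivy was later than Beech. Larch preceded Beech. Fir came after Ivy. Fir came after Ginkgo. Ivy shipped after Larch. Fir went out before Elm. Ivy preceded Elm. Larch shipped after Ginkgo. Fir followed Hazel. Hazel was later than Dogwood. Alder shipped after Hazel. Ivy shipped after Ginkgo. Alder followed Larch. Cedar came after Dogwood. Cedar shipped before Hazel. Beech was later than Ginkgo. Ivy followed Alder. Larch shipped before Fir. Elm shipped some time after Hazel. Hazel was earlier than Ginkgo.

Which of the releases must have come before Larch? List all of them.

Cedar, Dogwood, Ginkgo, Hazel

Directly stated before Larch: Ginkgo.
Cedar reaches Larch via Cedar → Hazel → Ginkgo → Larch.
Dogwood reaches Larch via Dogwood → Hazel → Ginkgo → Larch.
Hazel reaches Larch via Hazel → Ginkgo → Larch.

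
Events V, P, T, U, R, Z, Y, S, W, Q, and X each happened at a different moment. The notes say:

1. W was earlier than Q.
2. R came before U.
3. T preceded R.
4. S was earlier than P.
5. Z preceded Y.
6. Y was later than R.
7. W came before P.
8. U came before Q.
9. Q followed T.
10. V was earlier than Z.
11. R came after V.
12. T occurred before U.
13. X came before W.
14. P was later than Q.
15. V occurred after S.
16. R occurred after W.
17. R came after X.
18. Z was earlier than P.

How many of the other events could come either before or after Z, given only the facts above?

Forced before Z: S and V; forced after Z: P and Y.
That leaves Q, R, T, U, W, and X with no forced order relative to Z — 6.

6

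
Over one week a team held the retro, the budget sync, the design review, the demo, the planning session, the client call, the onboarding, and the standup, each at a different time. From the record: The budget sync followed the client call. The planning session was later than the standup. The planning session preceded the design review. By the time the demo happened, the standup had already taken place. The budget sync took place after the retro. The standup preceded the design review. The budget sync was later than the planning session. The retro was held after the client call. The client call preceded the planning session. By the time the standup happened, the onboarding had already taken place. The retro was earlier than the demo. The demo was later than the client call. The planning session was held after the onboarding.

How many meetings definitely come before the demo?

Directly stated before the demo: the client call, the retro, and the standup.
The onboarding reaches the demo via the onboarding → the standup → the demo.
That's the client call, the onboarding, the retro, and the standup — 4 in all.

4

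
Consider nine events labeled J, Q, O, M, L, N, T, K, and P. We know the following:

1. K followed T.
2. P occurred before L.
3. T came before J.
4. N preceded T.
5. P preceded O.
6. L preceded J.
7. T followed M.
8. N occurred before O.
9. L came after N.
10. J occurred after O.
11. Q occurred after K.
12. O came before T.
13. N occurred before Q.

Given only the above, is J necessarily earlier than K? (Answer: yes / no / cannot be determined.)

No chain of stated constraints runs from J to K, and none runs from K to J either.
So the relative order of J and K is not fixed by the given facts.

cannot be determined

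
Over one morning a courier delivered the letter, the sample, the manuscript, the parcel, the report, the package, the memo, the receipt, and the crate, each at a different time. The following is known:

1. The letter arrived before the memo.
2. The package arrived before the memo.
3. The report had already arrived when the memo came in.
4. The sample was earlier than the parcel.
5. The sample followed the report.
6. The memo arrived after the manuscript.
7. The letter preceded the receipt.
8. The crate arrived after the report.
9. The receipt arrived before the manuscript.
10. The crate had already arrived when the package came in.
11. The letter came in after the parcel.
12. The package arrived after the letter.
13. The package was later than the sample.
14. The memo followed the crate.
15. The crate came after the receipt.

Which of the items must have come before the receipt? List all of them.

the letter, the parcel, the report, the sample

Directly stated before the receipt: the letter.
The parcel reaches the receipt via the parcel → the letter → the receipt.
The report reaches the receipt via the report → the sample → the parcel → the letter → the receipt.
The sample reaches the receipt via the sample → the parcel → the letter → the receipt.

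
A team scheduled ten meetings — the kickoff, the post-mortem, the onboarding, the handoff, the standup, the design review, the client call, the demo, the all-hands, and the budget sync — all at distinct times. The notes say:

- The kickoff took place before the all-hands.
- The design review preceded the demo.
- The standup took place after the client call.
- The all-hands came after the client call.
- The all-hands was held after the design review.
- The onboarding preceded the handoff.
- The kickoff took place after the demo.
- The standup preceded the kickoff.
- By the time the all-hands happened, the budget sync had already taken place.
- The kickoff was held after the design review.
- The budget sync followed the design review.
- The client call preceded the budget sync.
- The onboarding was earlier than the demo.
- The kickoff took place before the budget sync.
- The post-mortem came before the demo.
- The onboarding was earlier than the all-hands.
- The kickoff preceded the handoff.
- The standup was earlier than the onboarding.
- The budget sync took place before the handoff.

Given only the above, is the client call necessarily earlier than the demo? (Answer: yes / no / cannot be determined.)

Chain the constraints: the client call → the standup → the onboarding → the demo. Each link is directly stated, so the client call comes before the demo.

yes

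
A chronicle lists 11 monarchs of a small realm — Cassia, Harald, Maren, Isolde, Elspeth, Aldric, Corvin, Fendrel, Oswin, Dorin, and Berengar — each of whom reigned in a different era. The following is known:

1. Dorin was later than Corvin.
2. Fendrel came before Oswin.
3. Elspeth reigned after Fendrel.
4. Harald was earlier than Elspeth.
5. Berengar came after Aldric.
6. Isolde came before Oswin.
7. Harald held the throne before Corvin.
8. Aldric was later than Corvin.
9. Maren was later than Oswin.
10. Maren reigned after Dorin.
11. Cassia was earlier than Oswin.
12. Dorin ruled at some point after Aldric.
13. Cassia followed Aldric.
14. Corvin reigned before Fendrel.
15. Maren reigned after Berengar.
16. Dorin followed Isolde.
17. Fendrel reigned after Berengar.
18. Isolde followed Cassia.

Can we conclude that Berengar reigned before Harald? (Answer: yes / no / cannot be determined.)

Tracing the constraints gives Harald → Corvin → Aldric → Berengar, so Harald must come before Berengar.
That means Berengar cannot be before Harald.

no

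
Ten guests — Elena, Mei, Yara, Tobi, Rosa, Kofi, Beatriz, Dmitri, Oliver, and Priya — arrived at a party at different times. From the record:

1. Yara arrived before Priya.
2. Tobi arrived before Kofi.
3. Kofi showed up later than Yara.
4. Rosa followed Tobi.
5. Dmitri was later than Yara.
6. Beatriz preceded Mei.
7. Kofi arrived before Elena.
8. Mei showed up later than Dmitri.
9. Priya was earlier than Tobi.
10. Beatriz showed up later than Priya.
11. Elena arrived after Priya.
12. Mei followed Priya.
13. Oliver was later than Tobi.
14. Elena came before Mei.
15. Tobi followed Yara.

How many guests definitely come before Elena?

4

Directly stated before Elena: Kofi and Priya.
Tobi reaches Elena via Tobi → Kofi → Elena.
Yara reaches Elena via Yara → Priya → Elena.
No chain forces Oliver (or any of the others) ahead of Elena.
That's Kofi, Priya, Tobi, and Yara — 4 in all.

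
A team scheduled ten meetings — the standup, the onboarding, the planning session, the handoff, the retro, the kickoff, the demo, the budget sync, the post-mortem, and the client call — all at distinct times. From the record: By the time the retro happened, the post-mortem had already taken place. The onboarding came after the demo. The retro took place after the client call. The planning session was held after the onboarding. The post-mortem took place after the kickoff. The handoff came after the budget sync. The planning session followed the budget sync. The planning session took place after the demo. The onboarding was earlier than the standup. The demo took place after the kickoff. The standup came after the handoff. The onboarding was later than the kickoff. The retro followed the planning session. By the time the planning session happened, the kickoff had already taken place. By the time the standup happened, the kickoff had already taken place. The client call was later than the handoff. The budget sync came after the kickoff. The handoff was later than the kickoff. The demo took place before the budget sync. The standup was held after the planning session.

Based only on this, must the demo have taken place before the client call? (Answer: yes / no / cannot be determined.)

Chain the constraints: the demo → the budget sync → the handoff → the client call. Each link is directly stated, so the demo comes before the client call.

yes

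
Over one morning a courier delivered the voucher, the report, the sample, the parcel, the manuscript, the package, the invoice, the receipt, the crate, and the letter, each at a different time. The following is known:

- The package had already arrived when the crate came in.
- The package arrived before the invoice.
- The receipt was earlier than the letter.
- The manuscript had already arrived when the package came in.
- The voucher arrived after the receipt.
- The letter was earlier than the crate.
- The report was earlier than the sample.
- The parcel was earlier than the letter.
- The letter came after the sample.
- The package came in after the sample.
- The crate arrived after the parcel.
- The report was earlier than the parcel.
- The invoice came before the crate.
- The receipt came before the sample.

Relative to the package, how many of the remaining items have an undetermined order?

3

Forced before the package: the manuscript, the receipt, the report, and the sample; forced after the package: the crate and the invoice.
That leaves the letter, the parcel, and the voucher with no forced order relative to the package — 3.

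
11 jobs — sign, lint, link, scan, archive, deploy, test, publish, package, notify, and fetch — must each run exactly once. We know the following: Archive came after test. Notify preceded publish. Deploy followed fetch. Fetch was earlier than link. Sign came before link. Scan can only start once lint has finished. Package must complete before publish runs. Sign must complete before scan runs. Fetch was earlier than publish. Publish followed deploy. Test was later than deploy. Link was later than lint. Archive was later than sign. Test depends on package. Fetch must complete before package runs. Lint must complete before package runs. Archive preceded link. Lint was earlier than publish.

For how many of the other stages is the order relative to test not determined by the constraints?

4

Forced before test: deploy, fetch, lint, and package; forced after test: archive and link.
That leaves notify, publish, scan, and sign with no forced order relative to test — 4.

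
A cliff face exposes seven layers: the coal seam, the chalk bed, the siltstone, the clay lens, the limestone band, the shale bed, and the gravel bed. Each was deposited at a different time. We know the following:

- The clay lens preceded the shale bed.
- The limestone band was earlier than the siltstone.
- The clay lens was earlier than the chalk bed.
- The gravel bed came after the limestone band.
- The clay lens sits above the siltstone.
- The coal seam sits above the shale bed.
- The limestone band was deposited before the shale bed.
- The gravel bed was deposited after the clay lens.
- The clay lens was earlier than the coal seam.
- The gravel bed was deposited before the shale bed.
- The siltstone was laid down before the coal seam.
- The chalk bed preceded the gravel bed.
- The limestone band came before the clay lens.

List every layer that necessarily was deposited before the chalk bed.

the clay lens, the limestone band, the siltstone

Directly stated before the chalk bed: the clay lens.
The limestone band reaches the chalk bed via the limestone band → the clay lens → the chalk bed.
The siltstone reaches the chalk bed via the siltstone → the clay lens → the chalk bed.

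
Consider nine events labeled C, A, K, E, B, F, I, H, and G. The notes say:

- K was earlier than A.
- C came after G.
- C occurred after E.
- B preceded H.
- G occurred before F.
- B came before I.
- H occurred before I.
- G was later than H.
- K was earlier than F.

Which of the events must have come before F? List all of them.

B, G, H, K

Directly stated before F: G and K.
B reaches F via B → H → G → F.
H reaches F via H → G → F.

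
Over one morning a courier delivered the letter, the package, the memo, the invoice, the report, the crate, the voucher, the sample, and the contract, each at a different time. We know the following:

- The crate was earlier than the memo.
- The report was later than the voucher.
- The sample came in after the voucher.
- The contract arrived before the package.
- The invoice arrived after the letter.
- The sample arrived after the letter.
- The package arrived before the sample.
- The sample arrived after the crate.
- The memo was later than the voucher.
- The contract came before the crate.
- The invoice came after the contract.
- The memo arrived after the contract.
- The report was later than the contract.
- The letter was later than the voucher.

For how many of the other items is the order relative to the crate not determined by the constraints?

5

Forced before the crate: the contract; forced after the crate: the memo and the sample.
That leaves the invoice, the letter, the package, the report, and the voucher with no forced order relative to the crate — 5.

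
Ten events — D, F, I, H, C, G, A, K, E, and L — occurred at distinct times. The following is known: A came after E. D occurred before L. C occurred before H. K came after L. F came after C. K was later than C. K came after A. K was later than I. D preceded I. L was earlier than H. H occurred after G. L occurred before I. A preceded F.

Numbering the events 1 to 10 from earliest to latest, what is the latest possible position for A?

A must come before F and K — 2 events forced after it.
Everything else can be placed before A in some valid order, so A can sit as late as position 10 − 2 = 8.

8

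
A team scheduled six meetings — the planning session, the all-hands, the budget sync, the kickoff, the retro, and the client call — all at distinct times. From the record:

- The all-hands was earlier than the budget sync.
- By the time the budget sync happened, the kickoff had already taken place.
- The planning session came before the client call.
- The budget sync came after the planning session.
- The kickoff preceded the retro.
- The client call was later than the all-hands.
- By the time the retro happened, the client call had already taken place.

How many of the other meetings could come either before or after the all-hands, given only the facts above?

2

Forced after the all-hands: the budget sync, the client call, and the retro.
That leaves the kickoff and the planning session with no forced order relative to the all-hands — 2.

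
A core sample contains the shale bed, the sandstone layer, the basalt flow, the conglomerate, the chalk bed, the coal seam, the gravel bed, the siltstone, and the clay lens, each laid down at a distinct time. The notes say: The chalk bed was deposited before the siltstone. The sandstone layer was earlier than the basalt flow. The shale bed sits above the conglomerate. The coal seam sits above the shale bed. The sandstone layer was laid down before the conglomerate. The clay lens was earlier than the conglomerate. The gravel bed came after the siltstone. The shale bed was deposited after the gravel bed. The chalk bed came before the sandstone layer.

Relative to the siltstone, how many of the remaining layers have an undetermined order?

Forced before the siltstone: the chalk bed; forced after the siltstone: the coal seam, the gravel bed, and the shale bed.
That leaves the basalt flow, the clay lens, the conglomerate, and the sandstone layer with no forced order relative to the siltstone — 4.

4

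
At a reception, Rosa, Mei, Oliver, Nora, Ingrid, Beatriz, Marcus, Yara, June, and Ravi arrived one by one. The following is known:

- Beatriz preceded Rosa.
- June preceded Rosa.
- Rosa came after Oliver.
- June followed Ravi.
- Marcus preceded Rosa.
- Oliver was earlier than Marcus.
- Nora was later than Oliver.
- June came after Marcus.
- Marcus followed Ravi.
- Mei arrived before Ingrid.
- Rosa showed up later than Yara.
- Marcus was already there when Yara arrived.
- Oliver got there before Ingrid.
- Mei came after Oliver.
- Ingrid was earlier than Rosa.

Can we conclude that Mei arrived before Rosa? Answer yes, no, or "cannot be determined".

yes

Chain the constraints: Mei → Ingrid → Rosa. Each link is directly stated, so Mei comes before Rosa.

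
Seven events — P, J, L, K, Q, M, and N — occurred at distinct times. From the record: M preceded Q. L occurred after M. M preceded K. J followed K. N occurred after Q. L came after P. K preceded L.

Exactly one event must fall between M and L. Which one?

Tracing the constraints gives M → K → L, so K sits after M and before L.
No other event is forced both after M and before L.

K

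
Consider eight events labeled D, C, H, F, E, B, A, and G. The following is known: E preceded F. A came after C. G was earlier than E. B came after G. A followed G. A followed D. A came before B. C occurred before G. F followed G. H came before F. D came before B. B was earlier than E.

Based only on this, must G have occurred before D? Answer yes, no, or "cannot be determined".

No chain of stated constraints runs from G to D, and none runs from D to G either.
So the relative order of G and D is not fixed by the given facts.

cannot be determined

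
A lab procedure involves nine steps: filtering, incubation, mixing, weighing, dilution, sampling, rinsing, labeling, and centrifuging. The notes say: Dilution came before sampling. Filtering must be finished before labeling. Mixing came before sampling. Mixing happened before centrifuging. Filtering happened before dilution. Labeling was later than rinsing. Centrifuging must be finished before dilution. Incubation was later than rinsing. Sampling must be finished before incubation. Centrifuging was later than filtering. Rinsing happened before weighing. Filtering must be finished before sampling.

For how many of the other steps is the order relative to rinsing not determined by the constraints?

Forced after rinsing: incubation, labeling, and weighing.
That leaves centrifuging, dilution, filtering, mixing, and sampling with no forced order relative to rinsing — 5.

5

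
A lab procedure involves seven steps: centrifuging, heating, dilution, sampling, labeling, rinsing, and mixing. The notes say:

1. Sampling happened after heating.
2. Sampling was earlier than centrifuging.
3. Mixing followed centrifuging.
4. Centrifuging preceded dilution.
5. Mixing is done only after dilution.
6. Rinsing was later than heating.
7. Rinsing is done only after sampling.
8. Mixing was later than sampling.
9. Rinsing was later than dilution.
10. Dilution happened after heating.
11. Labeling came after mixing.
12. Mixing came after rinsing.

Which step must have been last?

Every other step has a chain of constraints placing it before labeling, so labeling is last.

labeling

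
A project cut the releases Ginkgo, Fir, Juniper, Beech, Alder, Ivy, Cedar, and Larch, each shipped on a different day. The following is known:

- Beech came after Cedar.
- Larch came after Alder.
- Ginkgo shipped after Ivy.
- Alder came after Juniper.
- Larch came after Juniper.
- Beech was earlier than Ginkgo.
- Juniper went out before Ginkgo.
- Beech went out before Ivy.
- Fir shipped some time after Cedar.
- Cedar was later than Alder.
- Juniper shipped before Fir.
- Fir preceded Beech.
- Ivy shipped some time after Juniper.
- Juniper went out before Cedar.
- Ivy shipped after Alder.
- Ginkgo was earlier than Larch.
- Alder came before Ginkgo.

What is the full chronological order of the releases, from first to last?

Juniper, Alder, Cedar, Fir, Beech, Ivy, Ginkgo, Larch

The constraints fix every adjacent pair, so only one ordering works:
Juniper → Alder → Cedar → Fir → Beech → Ivy → Ginkgo → Larch.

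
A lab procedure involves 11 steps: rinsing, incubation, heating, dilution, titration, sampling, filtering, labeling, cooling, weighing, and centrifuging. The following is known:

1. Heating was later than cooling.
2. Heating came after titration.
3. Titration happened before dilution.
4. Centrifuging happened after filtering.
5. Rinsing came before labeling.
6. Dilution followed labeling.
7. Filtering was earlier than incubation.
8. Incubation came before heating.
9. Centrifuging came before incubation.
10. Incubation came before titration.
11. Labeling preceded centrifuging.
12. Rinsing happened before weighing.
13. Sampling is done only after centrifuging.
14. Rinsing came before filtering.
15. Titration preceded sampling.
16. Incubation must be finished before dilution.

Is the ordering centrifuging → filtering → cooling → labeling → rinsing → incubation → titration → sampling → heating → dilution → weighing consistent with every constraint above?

no

The constraints require labeling before centrifuging, but in the proposed sequence centrifuging appears ahead of labeling. That one violation is enough.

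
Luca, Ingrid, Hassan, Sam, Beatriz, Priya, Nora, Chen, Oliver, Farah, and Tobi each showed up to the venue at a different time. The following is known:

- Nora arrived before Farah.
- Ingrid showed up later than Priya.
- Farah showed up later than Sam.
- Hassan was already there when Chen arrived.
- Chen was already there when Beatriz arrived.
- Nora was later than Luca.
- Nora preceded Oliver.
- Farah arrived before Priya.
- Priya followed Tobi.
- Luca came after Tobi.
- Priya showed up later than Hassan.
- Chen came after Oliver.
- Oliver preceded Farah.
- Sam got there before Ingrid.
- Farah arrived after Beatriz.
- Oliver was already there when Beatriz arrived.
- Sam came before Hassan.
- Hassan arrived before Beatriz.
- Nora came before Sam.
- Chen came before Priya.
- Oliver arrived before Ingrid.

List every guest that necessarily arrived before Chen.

Directly stated before Chen: Hassan and Oliver.
Luca reaches Chen via Luca → Nora → Oliver → Chen.
Nora reaches Chen via Nora → Oliver → Chen.
Sam reaches Chen via Sam → Hassan → Chen.
Likewise Tobi reaches Chen by chaining the stated constraints.

Hassan, Luca, Nora, Oliver, Sam, Tobi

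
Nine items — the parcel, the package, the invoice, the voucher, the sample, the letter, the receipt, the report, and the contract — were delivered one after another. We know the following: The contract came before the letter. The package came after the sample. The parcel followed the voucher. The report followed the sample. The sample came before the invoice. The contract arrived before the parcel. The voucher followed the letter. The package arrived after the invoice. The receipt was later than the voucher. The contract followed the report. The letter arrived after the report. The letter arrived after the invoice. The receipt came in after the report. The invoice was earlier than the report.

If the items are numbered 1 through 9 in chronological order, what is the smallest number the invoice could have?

The sample must come before the invoice — 1 forced predecessor.
Nothing else is forced ahead of the invoice, so its earliest slot is position 1 + 1 = 2.

2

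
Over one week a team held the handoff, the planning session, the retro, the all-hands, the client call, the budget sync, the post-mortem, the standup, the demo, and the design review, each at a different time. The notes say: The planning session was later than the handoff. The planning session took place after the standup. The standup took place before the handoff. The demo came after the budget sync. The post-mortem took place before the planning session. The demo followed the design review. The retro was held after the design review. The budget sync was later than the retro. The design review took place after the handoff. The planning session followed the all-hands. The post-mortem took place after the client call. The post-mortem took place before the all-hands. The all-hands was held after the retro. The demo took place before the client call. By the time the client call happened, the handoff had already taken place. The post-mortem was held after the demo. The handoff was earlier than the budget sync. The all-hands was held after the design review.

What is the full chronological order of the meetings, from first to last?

the standup, the handoff, the design review, the retro, the budget sync, the demo, the client call, the post-mortem, the all-hands, the planning session

The constraints fix every adjacent pair, so only one ordering works:
the standup → the handoff → the design review → the retro → the budget sync → the demo → the client call → the post-mortem → the all-hands → the planning session.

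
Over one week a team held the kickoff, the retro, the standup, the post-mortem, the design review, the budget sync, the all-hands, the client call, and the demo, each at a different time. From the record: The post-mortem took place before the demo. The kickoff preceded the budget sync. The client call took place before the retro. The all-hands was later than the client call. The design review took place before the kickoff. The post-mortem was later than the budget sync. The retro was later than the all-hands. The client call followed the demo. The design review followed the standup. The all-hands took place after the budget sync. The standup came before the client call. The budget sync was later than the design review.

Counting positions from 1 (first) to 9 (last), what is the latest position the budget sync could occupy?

4

The budget sync must come before the all-hands, the client call, the demo, the post-mortem, and the retro — 5 meetings forced after it.
Everything else can be placed before the budget sync in some valid order, so the budget sync can sit as late as position 9 − 5 = 4.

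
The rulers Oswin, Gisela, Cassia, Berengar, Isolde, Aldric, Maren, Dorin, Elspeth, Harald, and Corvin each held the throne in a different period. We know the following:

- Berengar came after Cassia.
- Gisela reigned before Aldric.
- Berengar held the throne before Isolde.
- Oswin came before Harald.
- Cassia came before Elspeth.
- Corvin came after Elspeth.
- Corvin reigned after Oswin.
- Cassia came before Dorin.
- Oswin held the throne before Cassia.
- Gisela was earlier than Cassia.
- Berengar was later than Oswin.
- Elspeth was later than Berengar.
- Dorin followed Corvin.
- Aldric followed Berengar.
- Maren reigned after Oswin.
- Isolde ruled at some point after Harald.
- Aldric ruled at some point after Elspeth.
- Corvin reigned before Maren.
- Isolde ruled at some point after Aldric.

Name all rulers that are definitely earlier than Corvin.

Berengar, Cassia, Elspeth, Gisela, Oswin

Directly stated before Corvin: Elspeth and Oswin.
Berengar reaches Corvin via Berengar → Elspeth → Corvin.
Cassia reaches Corvin via Cassia → Elspeth → Corvin.
Gisela reaches Corvin via Gisela → Cassia → Elspeth → Corvin.
No chain forces Dorin (or any of the others) ahead of Corvin.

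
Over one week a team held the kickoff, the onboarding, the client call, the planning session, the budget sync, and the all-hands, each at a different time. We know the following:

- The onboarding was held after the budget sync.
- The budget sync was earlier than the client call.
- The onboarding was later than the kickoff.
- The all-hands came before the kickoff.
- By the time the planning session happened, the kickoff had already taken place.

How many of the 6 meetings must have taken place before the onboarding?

3

Directly stated before the onboarding: the budget sync and the kickoff.
The all-hands reaches the onboarding via the all-hands → the kickoff → the onboarding.
No chain forces the client call (or any of the others) ahead of the onboarding.
That's the all-hands, the budget sync, and the kickoff — 3 in all.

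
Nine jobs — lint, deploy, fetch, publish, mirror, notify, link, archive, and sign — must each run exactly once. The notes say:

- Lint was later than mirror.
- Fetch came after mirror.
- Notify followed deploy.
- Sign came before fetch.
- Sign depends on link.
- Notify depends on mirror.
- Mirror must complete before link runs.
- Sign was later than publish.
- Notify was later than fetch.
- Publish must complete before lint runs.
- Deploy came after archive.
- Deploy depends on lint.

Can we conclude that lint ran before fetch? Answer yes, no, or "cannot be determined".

No chain of stated constraints runs from lint to fetch, and none runs from fetch to lint either.
So the relative order of lint and fetch is not fixed by the given facts.

cannot be determined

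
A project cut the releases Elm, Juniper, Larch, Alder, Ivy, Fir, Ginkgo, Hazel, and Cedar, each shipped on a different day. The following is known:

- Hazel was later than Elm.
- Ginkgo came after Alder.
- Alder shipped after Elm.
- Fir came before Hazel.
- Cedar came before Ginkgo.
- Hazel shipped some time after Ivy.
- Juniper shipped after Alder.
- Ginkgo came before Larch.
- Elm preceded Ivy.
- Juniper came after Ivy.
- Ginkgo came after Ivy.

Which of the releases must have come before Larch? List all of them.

Directly stated before Larch: Ginkgo.
Alder reaches Larch via Alder → Ginkgo → Larch.
Cedar reaches Larch via Cedar → Ginkgo → Larch.
Elm reaches Larch via Elm → Alder → Ginkgo → Larch.
Likewise Ivy reaches Larch by chaining the stated constraints.

Alder, Cedar, Elm, Ginkgo, Ivy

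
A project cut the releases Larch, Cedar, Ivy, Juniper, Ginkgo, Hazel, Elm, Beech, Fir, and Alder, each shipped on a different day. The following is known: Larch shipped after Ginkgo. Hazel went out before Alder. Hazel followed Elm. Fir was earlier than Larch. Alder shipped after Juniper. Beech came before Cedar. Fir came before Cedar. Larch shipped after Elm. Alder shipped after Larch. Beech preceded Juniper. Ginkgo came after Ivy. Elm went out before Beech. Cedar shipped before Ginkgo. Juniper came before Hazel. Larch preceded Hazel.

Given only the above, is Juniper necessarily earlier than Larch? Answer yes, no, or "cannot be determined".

cannot be determined

No chain of stated constraints runs from Juniper to Larch, and none runs from Larch to Juniper either.
So the relative order of Juniper and Larch is not fixed by the given facts.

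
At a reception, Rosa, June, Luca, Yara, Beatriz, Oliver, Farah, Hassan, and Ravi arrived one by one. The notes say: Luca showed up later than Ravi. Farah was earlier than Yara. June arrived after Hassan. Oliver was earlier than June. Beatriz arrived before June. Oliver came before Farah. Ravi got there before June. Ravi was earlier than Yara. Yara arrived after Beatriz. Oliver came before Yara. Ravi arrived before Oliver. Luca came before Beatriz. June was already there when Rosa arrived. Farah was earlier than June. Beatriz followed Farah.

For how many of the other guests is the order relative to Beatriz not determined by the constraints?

Forced before Beatriz: Farah, Luca, Oliver, and Ravi; forced after Beatriz: June, Rosa, and Yara.
That leaves Hassan with no forced order relative to Beatriz — 1.

1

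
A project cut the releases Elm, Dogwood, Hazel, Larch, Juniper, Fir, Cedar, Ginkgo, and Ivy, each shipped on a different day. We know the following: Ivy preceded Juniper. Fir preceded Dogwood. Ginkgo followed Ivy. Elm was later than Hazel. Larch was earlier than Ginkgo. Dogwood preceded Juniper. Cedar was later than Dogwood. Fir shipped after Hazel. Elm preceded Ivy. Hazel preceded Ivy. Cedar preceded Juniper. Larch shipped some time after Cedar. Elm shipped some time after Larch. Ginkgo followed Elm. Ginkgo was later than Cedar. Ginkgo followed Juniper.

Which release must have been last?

Ginkgo

Every other release has a chain of constraints placing it before Ginkgo, so Ginkgo is last.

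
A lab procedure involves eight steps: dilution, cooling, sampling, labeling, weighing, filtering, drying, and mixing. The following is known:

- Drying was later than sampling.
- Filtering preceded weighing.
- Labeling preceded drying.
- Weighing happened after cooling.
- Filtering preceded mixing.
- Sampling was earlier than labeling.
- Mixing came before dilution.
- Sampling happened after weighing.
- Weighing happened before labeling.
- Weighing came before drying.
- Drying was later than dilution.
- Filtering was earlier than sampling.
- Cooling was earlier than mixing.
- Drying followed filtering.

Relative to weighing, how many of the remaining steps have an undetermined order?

Forced before weighing: cooling and filtering; forced after weighing: drying, labeling, and sampling.
That leaves dilution and mixing with no forced order relative to weighing — 2.

2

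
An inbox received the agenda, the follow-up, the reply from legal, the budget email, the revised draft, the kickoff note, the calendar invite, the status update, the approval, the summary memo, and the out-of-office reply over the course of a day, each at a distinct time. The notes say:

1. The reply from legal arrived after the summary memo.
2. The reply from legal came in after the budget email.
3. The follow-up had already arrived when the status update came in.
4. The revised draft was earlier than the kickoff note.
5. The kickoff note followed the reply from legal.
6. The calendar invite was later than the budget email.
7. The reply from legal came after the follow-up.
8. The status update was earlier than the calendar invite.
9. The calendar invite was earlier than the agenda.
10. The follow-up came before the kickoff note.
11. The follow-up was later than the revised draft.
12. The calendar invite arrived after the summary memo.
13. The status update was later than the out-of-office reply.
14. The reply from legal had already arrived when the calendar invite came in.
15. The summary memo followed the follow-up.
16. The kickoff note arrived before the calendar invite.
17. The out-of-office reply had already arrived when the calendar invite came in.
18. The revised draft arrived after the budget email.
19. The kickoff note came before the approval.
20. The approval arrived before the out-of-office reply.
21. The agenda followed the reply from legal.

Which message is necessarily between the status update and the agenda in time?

Tracing the constraints gives the status update → the calendar invite → the agenda, so the calendar invite sits after the status update and before the agenda.
No other message is forced both after the status update and before the agenda.

the calendar invite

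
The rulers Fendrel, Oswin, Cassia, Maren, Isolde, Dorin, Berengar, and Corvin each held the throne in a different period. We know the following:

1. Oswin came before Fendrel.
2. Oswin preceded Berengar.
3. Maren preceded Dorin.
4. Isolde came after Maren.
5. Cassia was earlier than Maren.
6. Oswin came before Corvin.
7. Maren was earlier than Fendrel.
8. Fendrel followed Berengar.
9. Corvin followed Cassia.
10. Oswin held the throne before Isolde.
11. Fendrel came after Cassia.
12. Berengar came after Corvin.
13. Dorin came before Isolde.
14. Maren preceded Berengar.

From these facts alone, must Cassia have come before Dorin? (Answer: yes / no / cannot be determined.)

yes

Chain the constraints: Cassia → Maren → Dorin. Each link is directly stated, so Cassia comes before Dorin.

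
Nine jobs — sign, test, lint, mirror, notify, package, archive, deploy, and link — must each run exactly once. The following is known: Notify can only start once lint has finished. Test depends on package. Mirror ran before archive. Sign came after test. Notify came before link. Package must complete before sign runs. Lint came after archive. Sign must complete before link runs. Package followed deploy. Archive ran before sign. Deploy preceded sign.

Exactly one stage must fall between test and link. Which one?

Tracing the constraints gives test → sign → link, so sign sits after test and before link.
No other stage is forced both after test and before link.

sign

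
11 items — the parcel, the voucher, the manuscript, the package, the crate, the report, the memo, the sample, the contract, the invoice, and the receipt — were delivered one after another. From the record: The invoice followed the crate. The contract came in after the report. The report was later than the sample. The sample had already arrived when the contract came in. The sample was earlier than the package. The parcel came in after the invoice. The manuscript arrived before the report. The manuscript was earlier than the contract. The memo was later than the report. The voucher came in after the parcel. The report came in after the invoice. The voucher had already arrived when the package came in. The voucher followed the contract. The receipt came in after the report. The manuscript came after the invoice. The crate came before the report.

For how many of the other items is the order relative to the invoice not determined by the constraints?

1

Forced before the invoice: the crate; forced after the invoice: the contract, the manuscript, the memo, the package, the parcel, the receipt, the report, and the voucher.
That leaves the sample with no forced order relative to the invoice — 1.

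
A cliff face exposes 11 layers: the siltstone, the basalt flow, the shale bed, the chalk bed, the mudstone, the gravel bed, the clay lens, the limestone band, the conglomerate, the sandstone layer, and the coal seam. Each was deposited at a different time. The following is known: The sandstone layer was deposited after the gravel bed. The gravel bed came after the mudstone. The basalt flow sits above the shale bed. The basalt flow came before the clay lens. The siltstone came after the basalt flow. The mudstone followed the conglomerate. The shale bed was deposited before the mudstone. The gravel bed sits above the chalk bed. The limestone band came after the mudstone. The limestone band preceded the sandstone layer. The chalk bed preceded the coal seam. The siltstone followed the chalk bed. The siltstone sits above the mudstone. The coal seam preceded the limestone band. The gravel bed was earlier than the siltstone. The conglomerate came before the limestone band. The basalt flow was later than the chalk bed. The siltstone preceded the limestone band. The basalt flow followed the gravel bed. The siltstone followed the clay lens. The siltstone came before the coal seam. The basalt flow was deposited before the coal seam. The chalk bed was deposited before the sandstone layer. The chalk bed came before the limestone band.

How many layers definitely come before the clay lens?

Directly stated before the clay lens: the basalt flow.
The chalk bed reaches the clay lens via the chalk bed → the basalt flow → the clay lens.
The conglomerate reaches the clay lens via the conglomerate → the mudstone → the gravel bed → the basalt flow → the clay lens.
The gravel bed reaches the clay lens via the gravel bed → the basalt flow → the clay lens.
Likewise the mudstone and the shale bed each reach the clay lens by chaining the stated constraints.
That's the basalt flow, the chalk bed, the conglomerate, the gravel bed, the mudstone, and the shale bed — 6 in all.

6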